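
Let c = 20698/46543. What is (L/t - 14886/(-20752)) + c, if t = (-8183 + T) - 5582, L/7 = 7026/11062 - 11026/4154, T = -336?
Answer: 90984675489698150991/78230193351336600616 ≈ 1.1630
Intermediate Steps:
c = 20698/46543 (c = 20698*(1/46543) = 20698/46543 ≈ 0.44471)
L = -162371314/11487887 (L = 7*(7026/11062 - 11026/4154) = 7*(7026*(1/11062) - 11026*1/4154) = 7*(3513/5531 - 5513/2077) = 7*(-23195902/11487887) = -162371314/11487887 ≈ -14.134)
t = -14101 (t = (-8183 - 336) - 5582 = -8519 - 5582 = -14101)
(L/t - 14886/(-20752)) + c = (-162371314/11487887/(-14101) - 14886/(-20752)) + 20698/46543 = (-162371314/11487887*(-1/14101) - 14886*(-1/20752)) + 20698/46543 = (162371314/161990694587 + 7443/10376) + 20698/46543 = 1207381504565105/1680815447034712 + 20698/46543 = 90984675489698150991/78230193351336600616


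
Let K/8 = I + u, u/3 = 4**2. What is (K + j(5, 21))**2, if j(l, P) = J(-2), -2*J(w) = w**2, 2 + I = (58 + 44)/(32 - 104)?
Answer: 1132096/9 ≈ 1.2579e+5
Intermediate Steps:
u = 48 (u = 3*4**2 = 3*16 = 48)
I = -41/12 (I = -2 + (58 + 44)/(32 - 104) = -2 + 102/(-72) = -2 + 102*(-1/72) = -2 - 17/12 = -41/12 ≈ -3.4167)
J(w) = -w**2/2
j(l, P) = -2 (j(l, P) = -1/2*(-2)**2 = -1/2*4 = -2)
K = 1070/3 (K = 8*(-41/12 + 48) = 8*(535/12) = 1070/3 ≈ 356.67)
(K + j(5, 21))**2 = (1070/3 - 2)**2 = (1064/3)**2 = 1132096/9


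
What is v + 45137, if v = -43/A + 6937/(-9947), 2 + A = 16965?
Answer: 1087984469515/24104423 ≈ 45136.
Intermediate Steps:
A = 16963 (A = -2 + 16965 = 16963)
v = -16871436/24104423 (v = -43/16963 + 6937/(-9947) = -43*1/16963 + 6937*(-1/9947) = -43/16963 - 991/1421 = -16871436/24104423 ≈ -0.69993)
v + 45137 = -16871436/24104423 + 45137 = 1087984469515/24104423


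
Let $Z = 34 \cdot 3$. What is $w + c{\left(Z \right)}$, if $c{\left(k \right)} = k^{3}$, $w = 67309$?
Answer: $1128517$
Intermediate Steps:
$Z = 102$
$w + c{\left(Z \right)} = 67309 + 102^{3} = 67309 + 1061208 = 1128517$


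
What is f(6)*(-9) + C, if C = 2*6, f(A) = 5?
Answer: -33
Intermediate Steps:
C = 12
f(6)*(-9) + C = 5*(-9) + 12 = -45 + 12 = -33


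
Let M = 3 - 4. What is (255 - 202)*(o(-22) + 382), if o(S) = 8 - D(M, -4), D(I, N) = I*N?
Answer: 20458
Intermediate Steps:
M = -1
o(S) = 4 (o(S) = 8 - (-1)*(-4) = 8 - 1*4 = 8 - 4 = 4)
(255 - 202)*(o(-22) + 382) = (255 - 202)*(4 + 382) = 53*386 = 20458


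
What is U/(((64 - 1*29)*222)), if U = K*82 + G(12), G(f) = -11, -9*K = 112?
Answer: -9283/69930 ≈ -0.13275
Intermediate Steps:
K = -112/9 (K = -⅑*112 = -112/9 ≈ -12.444)
U = -9283/9 (U = -112/9*82 - 11 = -9184/9 - 11 = -9283/9 ≈ -1031.4)
U/(((64 - 1*29)*222)) = -9283*1/(222*(64 - 1*29))/9 = -9283*1/(222*(64 - 29))/9 = -9283/(9*(35*222)) = -9283/9/7770 = -9283/9*1/7770 = -9283/69930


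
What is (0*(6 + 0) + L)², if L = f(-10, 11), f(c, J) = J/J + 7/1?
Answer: 64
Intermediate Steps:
f(c, J) = 8 (f(c, J) = 1 + 7*1 = 1 + 7 = 8)
L = 8
(0*(6 + 0) + L)² = (0*(6 + 0) + 8)² = (0*6 + 8)² = (0 + 8)² = 8² = 64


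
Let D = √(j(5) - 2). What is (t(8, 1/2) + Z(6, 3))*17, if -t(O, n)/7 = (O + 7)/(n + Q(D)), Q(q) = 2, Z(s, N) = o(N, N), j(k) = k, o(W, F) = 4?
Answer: -646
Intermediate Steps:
Z(s, N) = 4
D = √3 (D = √(5 - 2) = √3 ≈ 1.7320)
t(O, n) = -7*(7 + O)/(2 + n) (t(O, n) = -7*(O + 7)/(n + 2) = -7*(7 + O)/(2 + n))
(t(8, 1/2) + Z(6, 3))*17 = (7*(-7 - 1*8)/(2 + 1/2) + 4)*17 = (7*(-7 - 8)/(2 + ½) + 4)*17 = (7*(-15)/(5/2) + 4)*17 = (7*(⅖)*(-15) + 4)*17 = (-42 + 4)*17 = -38*17 = -646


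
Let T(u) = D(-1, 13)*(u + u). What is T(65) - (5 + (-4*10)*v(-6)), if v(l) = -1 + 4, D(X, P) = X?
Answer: -15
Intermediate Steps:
v(l) = 3
T(u) = -2*u (T(u) = -(u + u) = -2*u)
T(65) - (5 + (-4*10)*v(-6)) = -2*65 - (5 - 4*10*3) = -130 - (5 - 40*3) = -130 - (5 - 120) = -130 - 1*(-115) = -130 + 115 = -15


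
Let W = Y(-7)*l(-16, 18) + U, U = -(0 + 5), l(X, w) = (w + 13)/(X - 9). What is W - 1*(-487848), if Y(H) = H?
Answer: 12196292/25 ≈ 4.8785e+5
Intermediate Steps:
l(X, w) = (13 + w)/(-9 + X)
U = -5 (U = -1*5 = -5)
W = 92/25 (W = -7*(13 + 18)/(-9 - 16) - 5 = -7*31/(-25) - 5 = -(-7)*31/25 - 5 = -7*(-31/25) - 5 = 217/25 - 5 = 92/25 ≈ 3.6800)
W - 1*(-487848) = 92/25 - 1*(-487848) = 92/25 + 487848 = 12196292/25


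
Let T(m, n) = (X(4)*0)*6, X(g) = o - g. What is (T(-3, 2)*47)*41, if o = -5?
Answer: 0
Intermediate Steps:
X(g) = -5 - g
T(m, n) = 0 (T(m, n) = ((-5 - 1*4)*0)*6 = ((-5 - 4)*0)*6 = -9*0*6 = 0*6 = 0)
(T(-3, 2)*47)*41 = (0*47)*41 = 0*41 = 0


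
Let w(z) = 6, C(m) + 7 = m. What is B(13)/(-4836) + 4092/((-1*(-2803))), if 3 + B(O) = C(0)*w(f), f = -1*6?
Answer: 6638349/4518436 ≈ 1.4692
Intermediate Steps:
f = -6
C(m) = -7 + m
B(O) = -45 (B(O) = -3 + (-7 + 0)*6 = -3 - 7*6 = -3 - 42 = -45)
B(13)/(-4836) + 4092/((-1*(-2803))) = -45/(-4836) + 4092/((-1*(-2803))) = -45*(-1/4836) + 4092/2803 = 15/1612 + 4092*(1/2803) = 15/1612 + 4092/2803 = 6638349/4518436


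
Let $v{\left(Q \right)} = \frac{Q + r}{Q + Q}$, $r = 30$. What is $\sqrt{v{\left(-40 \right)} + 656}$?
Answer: $\frac{\sqrt{10498}}{4} \approx 25.615$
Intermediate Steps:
$v{\left(Q \right)} = \frac{30 + Q}{2 Q}$ ($v{\left(Q \right)} = \frac{Q + 30}{Q + Q} = \frac{30 + Q}{2 Q}$)
$\sqrt{v{\left(-40 \right)} + 656} = \sqrt{\frac{30 - 40}{2 \left(-40\right)} + 656} = \sqrt{\frac{1}{2} \left(- \frac{1}{40}\right) \left(-10\right) + 656} = \sqrt{\frac{1}{8} + 656} = \sqrt{\frac{5249}{8}} = \frac{\sqrt{10498}}{4}$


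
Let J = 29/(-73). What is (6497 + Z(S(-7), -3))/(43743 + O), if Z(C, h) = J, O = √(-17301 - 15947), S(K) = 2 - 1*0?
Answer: 20745205236/139684280681 - 1897008*I*√2078/139684280681 ≈ 0.14851 - 0.00061908*I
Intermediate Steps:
S(K) = 2 (S(K) = 2 + 0 = 2)
O = 4*I*√2078 (O = √(-33248) = 4*I*√2078 ≈ 182.34*I)
J = -29/73 (J = 29*(-1/73) = -29/73 ≈ -0.39726)
Z(C, h) = -29/73
(6497 + Z(S(-7), -3))/(43743 + O) = (6497 - 29/73)/(43743 + 4*I*√2078) = 474252/(73*(43743 + 4*I*√2078))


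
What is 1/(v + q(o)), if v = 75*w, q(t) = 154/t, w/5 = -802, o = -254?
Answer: -127/38195327 ≈ -3.3250e-6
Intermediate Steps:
w = -4010 (w = 5*(-802) = -4010)
v = -300750 (v = 75*(-4010) = -300750)
1/(v + q(o)) = 1/(-300750 + 154/(-254)) = 1/(-300750 + 154*(-1/254)) = 1/(-300750 - 77/127) = 1/(-38195327/127) = -127/38195327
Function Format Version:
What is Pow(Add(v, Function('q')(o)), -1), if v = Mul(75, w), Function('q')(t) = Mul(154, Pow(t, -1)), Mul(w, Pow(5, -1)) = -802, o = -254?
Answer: Rational(-127, 38195327) ≈ -3.3250e-6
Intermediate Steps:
w = -4010 (w = Mul(5, -802) = -4010)
v = -300750 (v = Mul(75, -4010) = -300750)
Pow(Add(v, Function('q')(o)), -1) = Pow(Add(-300750, Mul(154, Pow(-254, -1))), -1) = Pow(Add(-300750, Mul(154, Rational(-1, 254))), -1) = Pow(Add(-300750, Rational(-77, 127)), -1) = Pow(Rational(-38195327, 127), -1) = Rational(-127, 38195327)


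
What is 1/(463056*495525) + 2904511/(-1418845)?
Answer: -133291393196489911/65112449834163600 ≈ -2.0471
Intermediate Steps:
1/(463056*495525) + 2904511/(-1418845) = (1/463056)*(1/495525) + 2904511*(-1/1418845) = 1/229455824400 - 2904511/1418845 = -133291393196489911/65112449834163600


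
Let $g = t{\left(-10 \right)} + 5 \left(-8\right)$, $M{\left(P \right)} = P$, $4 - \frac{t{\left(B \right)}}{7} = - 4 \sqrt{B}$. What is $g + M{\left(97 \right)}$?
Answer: $85 + 28 i \sqrt{10} \approx 85.0 + 88.544 i$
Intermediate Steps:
$t{\left(B \right)} = 28 + 28 \sqrt{B}$ ($t{\left(B \right)} = 28 - 7 \left(- 4 \sqrt{B}\right) = 28 + 28 \sqrt{B}$)
$g = -12 + 28 i \sqrt{10}$ ($g = \left(28 + 28 \sqrt{-10}\right) + 5 \left(-8\right) = \left(28 + 28 i \sqrt{10}\right) - 40 = -12 + 28 i \sqrt{10} \approx -12.0 + 88.544 i$)
$g + M{\left(97 \right)} = \left(-12 + 28 i \sqrt{10}\right) + 97 = 85 + 28 i \sqrt{10}$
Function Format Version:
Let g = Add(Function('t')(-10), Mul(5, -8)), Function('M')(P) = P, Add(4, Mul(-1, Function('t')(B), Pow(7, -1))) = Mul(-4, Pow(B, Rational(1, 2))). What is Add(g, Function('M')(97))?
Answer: Add(85, Mul(28, I, Pow(10, Rational(1, 2)))) ≈ Add(85.000, Mul(88.544, I))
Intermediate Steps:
Function('t')(B) = Add(28, Mul(28, Pow(B, Rational(1, 2)))) (Function('t')(B) = Add(28, Mul(-7, Mul(-4, Pow(B, Rational(1, 2))))) = Add(28, Mul(28, Pow(B, Rational(1, 2)))))
g = Add(-12, Mul(28, I, Pow(10, Rational(1, 2)))) (g = Add(Add(28, Mul(28, Pow(-10, Rational(1, 2)))), Mul(5, -8)) = Add(Add(28, Mul(28, Mul(I, Pow(10, Rational(1, 2))))), -40) = Add(Add(28, Mul(28, I, Pow(10, Rational(1, 2)))), -40) = Add(-12, Mul(28, I, Pow(10, Rational(1, 2)))) ≈ Add(-12.000, Mul(88.544, I)))
Add(g, Function('M')(97)) = Add(Add(-12, Mul(28, I, Pow(10, Rational(1, 2)))), 97) = Add(85, Mul(28, I, Pow(10, Rational(1, 2))))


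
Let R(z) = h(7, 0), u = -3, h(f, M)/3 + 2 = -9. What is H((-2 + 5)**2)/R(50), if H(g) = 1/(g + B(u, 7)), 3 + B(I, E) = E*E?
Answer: -1/1815 ≈ -0.00055096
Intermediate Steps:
h(f, M) = -33 (h(f, M) = -6 + 3*(-9) = -6 - 27 = -33)
R(z) = -33
B(I, E) = -3 + E**2 (B(I, E) = -3 + E*E = -3 + E**2)
H(g) = 1/(46 + g) (H(g) = 1/(g + (-3 + 7**2)) = 1/(g + (-3 + 49)) = 1/(g + 46) = 1/(46 + g))
H((-2 + 5)**2)/R(50) = 1/((46 + (-2 + 5)**2)*(-33)) = -1/33/(46 + 3**2) = -1/33/(46 + 9) = -1/33/55 = (1/55)*(-1/33) = -1/1815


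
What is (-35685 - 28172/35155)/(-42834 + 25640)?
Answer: 1254534347/604455070 ≈ 2.0755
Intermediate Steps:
(-35685 - 28172/35155)/(-42834 + 25640) = (-35685 - 28172*1/35155)/(-17194) = (-35685 - 28172/35155)*(-1/17194) = -1254534347/35155*(-1/17194) = 1254534347/604455070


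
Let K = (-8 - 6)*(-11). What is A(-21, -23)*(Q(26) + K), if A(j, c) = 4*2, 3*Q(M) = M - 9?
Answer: 3832/3 ≈ 1277.3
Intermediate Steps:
Q(M) = -3 + M/3 (Q(M) = (M - 9)/3 = (-9 + M)/3 = -3 + M/3)
A(j, c) = 8
K = 154 (K = -14*(-11) = 154)
A(-21, -23)*(Q(26) + K) = 8*((-3 + (1/3)*26) + 154) = 8*((-3 + 26/3) + 154) = 8*(17/3 + 154) = 8*(479/3) = 3832/3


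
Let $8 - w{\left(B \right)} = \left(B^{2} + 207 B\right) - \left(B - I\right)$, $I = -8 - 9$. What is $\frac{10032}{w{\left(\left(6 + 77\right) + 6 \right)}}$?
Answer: $- \frac{5016}{13115} \approx -0.38246$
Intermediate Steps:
$I = -17$ ($I = -8 - 9 = -17$)
$w{\left(B \right)} = 25 - B^{2} - 206 B$ ($w{\left(B \right)} = 8 - \left(\left(B^{2} + 207 B\right) - \left(17 + B\right)\right) = 8 - \left(-17 + B^{2} + 206 B\right) = 25 - B^{2} - 206 B$)
$\frac{10032}{w{\left(\left(6 + 77\right) + 6 \right)}} = \frac{10032}{25 - \left(\left(6 + 77\right) + 6\right)^{2} - 206 \left(\left(6 + 77\right) + 6\right)} = \frac{10032}{25 - \left(83 + 6\right)^{2} - 206 \left(83 + 6\right)} = \frac{10032}{25 - 89^{2} - 18334} = \frac{10032}{25 - 7921 - 18334} = \frac{10032}{-26230} = 10032 \left(- \frac{1}{26230}\right) = - \frac{5016}{13115}$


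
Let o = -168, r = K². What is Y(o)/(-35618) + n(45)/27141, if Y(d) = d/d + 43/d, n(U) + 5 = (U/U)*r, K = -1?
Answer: -9109307/54135655728 ≈ -0.00016827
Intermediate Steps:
r = 1 (r = (-1)² = 1)
n(U) = -4 (n(U) = -5 + (U/U)*1 = -5 + 1*1 = -5 + 1 = -4)
Y(d) = 1 + 43/d
Y(o)/(-35618) + n(45)/27141 = ((43 - 168)/(-168))/(-35618) - 4/27141 = -1/168*(-125)*(-1/35618) - 4*1/27141 = (125/168)*(-1/35618) - 4/27141 = -125/5983824 - 4/27141 = -9109307/54135655728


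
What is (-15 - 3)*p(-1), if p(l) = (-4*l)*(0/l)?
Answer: 0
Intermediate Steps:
p(l) = 0 (p(l) = -4*l*0 = 0)
(-15 - 3)*p(-1) = (-15 - 3)*0 = -18*0 = 0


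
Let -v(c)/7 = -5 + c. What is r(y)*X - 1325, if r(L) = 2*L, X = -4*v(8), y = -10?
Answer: -3005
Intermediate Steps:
v(c) = 35 - 7*c (v(c) = -7*(-5 + c) = 35 - 7*c)
X = 84 (X = -4*(35 - 7*8) = -4*(35 - 56) = -4*(-21) = 84)
r(y)*X - 1325 = (2*(-10))*84 - 1325 = -20*84 - 1325 = -1680 - 1325 = -3005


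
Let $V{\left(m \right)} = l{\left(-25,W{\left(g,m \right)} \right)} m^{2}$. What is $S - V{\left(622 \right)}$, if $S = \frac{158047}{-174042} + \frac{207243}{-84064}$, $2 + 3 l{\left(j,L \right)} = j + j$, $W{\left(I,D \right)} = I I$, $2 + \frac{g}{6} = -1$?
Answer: $\frac{49056522697117057}{7315333344} \approx 6.706 \cdot 10^{6}$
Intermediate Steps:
$g = -18$ ($g = -12 + 6 \left(-1\right) = -12 - 6 = -18$)
$W{\left(I,D \right)} = I^{2}$
$l{\left(j,L \right)} = - \frac{2}{3} + \frac{2 j}{3}$ ($l{\left(j,L \right)} = - \frac{2}{3} + \frac{j + j}{3} = - \frac{2}{3} + \frac{2 j}{3}$)
$S = - \frac{24677524607}{7315333344}$ ($S = 158047 \left(- \frac{1}{174042}\right) + 207243 \left(- \frac{1}{84064}\right) = - \frac{158047}{174042} - \frac{207243}{84064} = - \frac{24677524607}{7315333344} \approx -3.3734$)
$V{\left(m \right)} = - \frac{52 m^{2}}{3}$ ($V{\left(m \right)} = \left(- \frac{2}{3} + \frac{2}{3} \left(-25\right)\right) m^{2} = \left(- \frac{2}{3} - \frac{50}{3}\right) m^{2} = - \frac{52 m^{2}}{3}$)
$S - V{\left(622 \right)} = - \frac{24677524607}{7315333344} - - \frac{52 \cdot 622^{2}}{3} = - \frac{24677524607}{7315333344} - \left(- \frac{52}{3}\right) 386884 = - \frac{24677524607}{7315333344} - - \frac{20117968}{3} = - \frac{24677524607}{7315333344} + \frac{20117968}{3} = \frac{49056522697117057}{7315333344}$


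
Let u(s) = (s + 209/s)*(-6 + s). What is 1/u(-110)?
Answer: 5/64902 ≈ 7.7039e-5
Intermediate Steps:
u(s) = (-6 + s)*(s + 209/s)
1/u(-110) = 1/(209 + (-110)**2 - 1254/(-110) - 6*(-110)) = 1/(209 + 12100 - 1254*(-1/110) + 660) = 1/(209 + 12100 + 57/5 + 660) = 1/(64902/5) = 5/64902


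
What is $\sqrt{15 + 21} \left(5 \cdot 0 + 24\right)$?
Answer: $144$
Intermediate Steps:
$\sqrt{15 + 21} \left(5 \cdot 0 + 24\right) = \sqrt{36} \left(0 + 24\right) = 6 \cdot 24 = 144$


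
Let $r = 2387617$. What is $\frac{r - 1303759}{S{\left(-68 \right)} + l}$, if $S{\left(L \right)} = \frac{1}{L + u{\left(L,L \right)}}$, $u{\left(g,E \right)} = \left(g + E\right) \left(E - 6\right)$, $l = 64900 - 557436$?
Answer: $- \frac{10834244568}{4923389855} \approx -2.2006$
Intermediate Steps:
$l = -492536$
$u{\left(g,E \right)} = \left(-6 + E\right) \left(E + g\right)$ ($u{\left(g,E \right)} = \left(E + g\right) \left(-6 + E\right) = \left(-6 + E\right) \left(E + g\right)$)
$S{\left(L \right)} = \frac{1}{- 11 L + 2 L^{2}}$ ($S{\left(L \right)} = \frac{1}{L + \left(L^{2} - 6 L - 6 L + L L\right)} = \frac{1}{L + \left(L^{2} - 6 L - 6 L + L^{2}\right)} = \frac{1}{L + \left(- 12 L + 2 L^{2}\right)} = \frac{1}{- 11 L + 2 L^{2}}$)
$\frac{r - 1303759}{S{\left(-68 \right)} + l} = \frac{2387617 - 1303759}{\frac{1}{\left(-68\right) \left(-11 + 2 \left(-68\right)\right)} - 492536} = \frac{1083858}{- \frac{1}{68 \left(-11 - 136\right)} - 492536} = \frac{1083858}{- \frac{1}{68 \left(-147\right)} - 492536} = \frac{1083858}{\left(- \frac{1}{68}\right) \left(- \frac{1}{147}\right) - 492536} = \frac{1083858}{\frac{1}{9996} - 492536} = \frac{1083858}{- \frac{4923389855}{9996}} = 1083858 \left(- \frac{9996}{4923389855}\right) = - \frac{10834244568}{4923389855}$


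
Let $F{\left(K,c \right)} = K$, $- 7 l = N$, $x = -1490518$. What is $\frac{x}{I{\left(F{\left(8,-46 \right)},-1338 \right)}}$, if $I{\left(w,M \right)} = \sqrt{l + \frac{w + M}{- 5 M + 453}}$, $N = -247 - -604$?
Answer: $\frac{1490518 i \sqrt{2611645089}}{365623} \approx 2.0833 \cdot 10^{5} i$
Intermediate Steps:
$N = 357$ ($N = -247 + 604 = 357$)
$l = -51$ ($l = \left(- \frac{1}{7}\right) 357 = -51$)
$I{\left(w,M \right)} = \sqrt{-51 + \frac{M + w}{453 - 5 M}}$ ($I{\left(w,M \right)} = \sqrt{-51 + \frac{w + M}{- 5 M + 453}} = \sqrt{-51 + \frac{M + w}{453 - 5 M}}$)
$\frac{x}{I{\left(F{\left(8,-46 \right)},-1338 \right)}} = - \frac{1490518}{\sqrt{\frac{23103 - 8 - -342528}{-453 + 5 \left(-1338\right)}}} = - \frac{1490518}{\sqrt{\frac{23103 - 8 + 342528}{-453 - 6690}}} = - \frac{1490518}{\sqrt{\frac{1}{-7143} \cdot 365623}} = - \frac{1490518}{\sqrt{\left(- \frac{1}{7143}\right) 365623}} = - \frac{1490518}{\sqrt{- \frac{365623}{7143}}} = - \frac{1490518}{\frac{1}{7143} i \sqrt{2611645089}} = - 1490518 \left(- \frac{i \sqrt{2611645089}}{365623}\right) = \frac{1490518 i \sqrt{2611645089}}{365623}$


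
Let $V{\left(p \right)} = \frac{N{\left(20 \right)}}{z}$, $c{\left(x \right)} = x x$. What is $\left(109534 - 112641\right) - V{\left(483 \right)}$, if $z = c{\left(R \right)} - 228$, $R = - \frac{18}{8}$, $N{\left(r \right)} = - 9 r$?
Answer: $- \frac{3695183}{1189} \approx -3107.8$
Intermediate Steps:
$R = - \frac{9}{4}$ ($R = \left(-18\right) \frac{1}{8} = - \frac{9}{4} \approx -2.25$)
$c{\left(x \right)} = x^{2}$
$z = - \frac{3567}{16}$ ($z = \left(- \frac{9}{4}\right)^{2} - 228 = \frac{81}{16} - 228 = - \frac{3567}{16} \approx -222.94$)
$V{\left(p \right)} = \frac{960}{1189}$ ($V{\left(p \right)} = \frac{\left(-9\right) 20}{- \frac{3567}{16}} = \left(-180\right) \left(- \frac{16}{3567}\right) = \frac{960}{1189}$)
$\left(109534 - 112641\right) - V{\left(483 \right)} = \left(109534 - 112641\right) - \frac{960}{1189} = -3107 - \frac{960}{1189} = - \frac{3695183}{1189}$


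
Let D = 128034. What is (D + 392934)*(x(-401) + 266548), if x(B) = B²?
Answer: 222635153832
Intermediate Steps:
(D + 392934)*(x(-401) + 266548) = (128034 + 392934)*((-401)² + 266548) = 520968*(160801 + 266548) = 520968*427349 = 222635153832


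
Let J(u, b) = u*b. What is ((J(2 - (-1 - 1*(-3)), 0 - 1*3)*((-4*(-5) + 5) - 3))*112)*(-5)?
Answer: 0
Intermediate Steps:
J(u, b) = b*u
((J(2 - (-1 - 1*(-3)), 0 - 1*3)*((-4*(-5) + 5) - 3))*112)*(-5) = ((((0 - 1*3)*(2 - (-1 - 1*(-3))))*((-4*(-5) + 5) - 3))*112)*(-5) = ((((0 - 3)*(2 - (-1 + 3)))*((20 + 5) - 3))*112)*(-5) = (((-3*(2 - 1*2))*(25 - 3))*112)*(-5) = ((-3*(2 - 2)*22)*112)*(-5) = ((-3*0*22)*112)*(-5) = ((0*22)*112)*(-5) = (0*112)*(-5) = 0*(-5) = 0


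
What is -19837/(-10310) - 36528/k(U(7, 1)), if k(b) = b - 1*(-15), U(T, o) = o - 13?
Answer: -125514723/10310 ≈ -12174.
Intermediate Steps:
U(T, o) = -13 + o
k(b) = 15 + b (k(b) = b + 15 = 15 + b)
-19837/(-10310) - 36528/k(U(7, 1)) = -19837/(-10310) - 36528/(15 + (-13 + 1)) = -19837*(-1/10310) - 36528/(15 - 12) = 19837/10310 - 36528/3 = 19837/10310 - 36528*⅓ = 19837/10310 - 12176 = -125514723/10310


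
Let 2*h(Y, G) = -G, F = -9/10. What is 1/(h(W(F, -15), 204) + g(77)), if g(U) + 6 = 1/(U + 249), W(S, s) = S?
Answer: -326/35207 ≈ -0.0092595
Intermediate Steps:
F = -9/10 (F = -9*⅒ = -9/10 ≈ -0.90000)
h(Y, G) = -G/2 (h(Y, G) = (-G)/2 = -G/2)
g(U) = -6 + 1/(249 + U) (g(U) = -6 + 1/(U + 249) = -6 + 1/(249 + U))
1/(h(W(F, -15), 204) + g(77)) = 1/(-½*204 + (-1493 - 6*77)/(249 + 77)) = 1/(-102 + (-1493 - 462)/326) = 1/(-102 + (1/326)*(-1955)) = 1/(-102 - 1955/326) = 1/(-35207/326) = -326/35207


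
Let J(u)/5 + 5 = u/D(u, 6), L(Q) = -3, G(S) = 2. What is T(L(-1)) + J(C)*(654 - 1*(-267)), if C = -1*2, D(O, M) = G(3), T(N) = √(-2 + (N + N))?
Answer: -27630 + 2*I*√2 ≈ -27630.0 + 2.8284*I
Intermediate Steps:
T(N) = √(-2 + 2*N)
D(O, M) = 2
C = -2
J(u) = -25 + 5*u/2 (J(u) = -25 + 5*(u/2) = -25 + 5*u/2)
T(L(-1)) + J(C)*(654 - 1*(-267)) = √(-2 + 2*(-3)) + (-25 + (5/2)*(-2))*(654 - 1*(-267)) = √(-2 - 6) + (-25 - 5)*(654 + 267) = √(-8) - 30*921 = 2*I*√2 - 27630 = -27630 + 2*I*√2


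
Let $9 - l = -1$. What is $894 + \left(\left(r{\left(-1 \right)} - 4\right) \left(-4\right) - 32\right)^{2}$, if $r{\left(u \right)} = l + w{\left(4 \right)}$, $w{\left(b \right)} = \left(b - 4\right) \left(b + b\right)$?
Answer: $4030$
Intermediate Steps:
$l = 10$ ($l = 9 - -1 = 9 + 1 = 10$)
$w{\left(b \right)} = 2 b \left(-4 + b\right)$ ($w{\left(b \right)} = \left(-4 + b\right) 2 b = 2 b \left(-4 + b\right)$)
$r{\left(u \right)} = 10$ ($r{\left(u \right)} = 10 + 2 \cdot 4 \left(-4 + 4\right) = 10 + 2 \cdot 4 \cdot 0 = 10 + 0 = 10$)
$894 + \left(\left(r{\left(-1 \right)} - 4\right) \left(-4\right) - 32\right)^{2} = 894 + \left(\left(10 - 4\right) \left(-4\right) - 32\right)^{2} = 894 + \left(6 \left(-4\right) - 32\right)^{2} = 894 + \left(-24 - 32\right)^{2} = 894 + \left(-56\right)^{2} = 894 + 3136 = 4030$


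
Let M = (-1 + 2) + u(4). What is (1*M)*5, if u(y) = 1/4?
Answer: 25/4 ≈ 6.2500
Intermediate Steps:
u(y) = ¼
M = 5/4 (M = (-1 + 2) + ¼ = 1 + ¼ = 5/4 ≈ 1.2500)
(1*M)*5 = (1*(5/4))*5 = (5/4)*5 = 25/4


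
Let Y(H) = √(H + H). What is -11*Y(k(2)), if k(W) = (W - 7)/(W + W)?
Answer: -11*I*√10/2 ≈ -17.393*I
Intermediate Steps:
k(W) = (-7 + W)/(2*W) (k(W) = (-7 + W)/((2*W)) = (-7 + W)*(1/(2*W)) = (-7 + W)/(2*W))
Y(H) = √2*√H (Y(H) = √(2*H) = √2*√H)
-11*Y(k(2)) = -11*√2*√((½)*(-7 + 2)/2) = -11*√2*√((½)*(½)*(-5)) = -11*√2*√(-5/4) = -11*√2*I*√5/2 = -11*I*√10/2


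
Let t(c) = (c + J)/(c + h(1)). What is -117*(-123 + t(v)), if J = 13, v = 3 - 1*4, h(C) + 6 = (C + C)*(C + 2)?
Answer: 15795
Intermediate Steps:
h(C) = -6 + 2*C*(2 + C) (h(C) = -6 + (C + C)*(C + 2) = -6 + (2*C)*(2 + C) = -6 + 2*C*(2 + C))
v = -1 (v = 3 - 4 = -1)
t(c) = (13 + c)/c (t(c) = (c + 13)/(c + (-6 + 2*1² + 4*1)) = (13 + c)/(c + (-6 + 2*1 + 4)) = (13 + c)/(c + (-6 + 2 + 4)) = (13 + c)/(c + 0) = (13 + c)/c)
-117*(-123 + t(v)) = -117*(-123 + (13 - 1)/(-1)) = -117*(-123 - 1*12) = -117*(-123 - 12) = -117*(-135) = 15795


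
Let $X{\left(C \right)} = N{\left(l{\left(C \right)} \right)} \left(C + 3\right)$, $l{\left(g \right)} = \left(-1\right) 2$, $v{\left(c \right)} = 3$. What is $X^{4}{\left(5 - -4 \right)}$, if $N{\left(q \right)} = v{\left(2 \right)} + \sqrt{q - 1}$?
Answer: $-1492992 + 1492992 i \sqrt{3} \approx -1.493 \cdot 10^{6} + 2.5859 \cdot 10^{6} i$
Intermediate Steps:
$l{\left(g \right)} = -2$
$N{\left(q \right)} = 3 + \sqrt{-1 + q}$ ($N{\left(q \right)} = 3 + \sqrt{q - 1} = 3 + \sqrt{-1 + q}$)
$X{\left(C \right)} = \left(3 + C\right) \left(3 + i \sqrt{3}\right)$ ($X{\left(C \right)} = \left(3 + \sqrt{-1 - 2}\right) \left(C + 3\right) = \left(3 + \sqrt{-3}\right) \left(3 + C\right) = \left(3 + i \sqrt{3}\right) \left(3 + C\right) = \left(3 + C\right) \left(3 + i \sqrt{3}\right)$)
$X^{4}{\left(5 - -4 \right)} = \left(\left(3 + \left(5 - -4\right)\right) \left(3 + i \sqrt{3}\right)\right)^{4} = \left(\left(3 + \left(5 + 4\right)\right) \left(3 + i \sqrt{3}\right)\right)^{4} = \left(\left(3 + 9\right) \left(3 + i \sqrt{3}\right)\right)^{4} = \left(12 \left(3 + i \sqrt{3}\right)\right)^{4} = \left(36 + 12 i \sqrt{3}\right)^{4}$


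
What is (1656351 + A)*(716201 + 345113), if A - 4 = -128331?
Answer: 1621713263536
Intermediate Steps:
A = -128327 (A = 4 - 128331 = -128327)
(1656351 + A)*(716201 + 345113) = (1656351 - 128327)*(716201 + 345113) = 1528024*1061314 = 1621713263536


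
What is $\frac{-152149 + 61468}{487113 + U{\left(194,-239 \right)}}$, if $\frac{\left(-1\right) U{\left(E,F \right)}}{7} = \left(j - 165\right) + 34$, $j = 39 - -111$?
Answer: $- \frac{90681}{486980} \approx -0.18621$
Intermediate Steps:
$j = 150$ ($j = 39 + 111 = 150$)
$U{\left(E,F \right)} = -133$ ($U{\left(E,F \right)} = - 7 \left(\left(150 - 165\right) + 34\right) = - 7 \left(-15 + 34\right) = \left(-7\right) 19 = -133$)
$\frac{-152149 + 61468}{487113 + U{\left(194,-239 \right)}} = \frac{-152149 + 61468}{487113 - 133} = - \frac{90681}{486980}$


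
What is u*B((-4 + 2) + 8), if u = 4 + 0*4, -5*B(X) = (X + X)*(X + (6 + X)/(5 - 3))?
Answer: -576/5 ≈ -115.20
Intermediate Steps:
B(X) = -2*X*(3 + 3*X/2)/5 (B(X) = -(X + X)*(X + (6 + X)/(5 - 3))/5 = -2*X*(X + (6 + X)/2)/5 = -2*X*(X + (6 + X)*(½))/5 = -2*X*(X + (3 + X/2))/5 = -2*X*(3 + 3*X/2)/5)
u = 4 (u = 4 + 0 = 4)
u*B((-4 + 2) + 8) = 4*(-3*((-4 + 2) + 8)*(2 + ((-4 + 2) + 8))/5) = 4*(-3*(-2 + 8)*(2 + (-2 + 8))/5) = 4*(-⅗*6*(2 + 6)) = 4*(-⅗*6*8) = 4*(-144/5) = -576/5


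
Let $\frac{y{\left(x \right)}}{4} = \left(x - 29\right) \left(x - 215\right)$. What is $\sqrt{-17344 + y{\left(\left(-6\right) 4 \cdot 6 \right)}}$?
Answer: $42 \sqrt{131} \approx 480.71$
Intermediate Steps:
$y{\left(x \right)} = 4 \left(-215 + x\right) \left(-29 + x\right)$ ($y{\left(x \right)} = 4 \left(x - 29\right) \left(x - 215\right) = 4 \left(-29 + x\right) \left(-215 + x\right) = 4 \left(-215 + x\right) \left(-29 + x\right)$)
$\sqrt{-17344 + y{\left(\left(-6\right) 4 \cdot 6 \right)}} = \sqrt{-17344 + \left(24940 - 976 \left(-6\right) 4 \cdot 6 + 4 \left(\left(-6\right) 4 \cdot 6\right)^{2}\right)} = \sqrt{-17344 + \left(24940 - 976 \left(\left(-24\right) 6\right) + 4 \left(\left(-24\right) 6\right)^{2}\right)} = \sqrt{-17344 + \left(24940 - -140544 + 4 \left(-144\right)^{2}\right)} = \sqrt{-17344 + \left(24940 + 140544 + 4 \cdot 20736\right)} = \sqrt{-17344 + \left(24940 + 140544 + 82944\right)} = \sqrt{-17344 + 248428} = \sqrt{231084} = 42 \sqrt{131}$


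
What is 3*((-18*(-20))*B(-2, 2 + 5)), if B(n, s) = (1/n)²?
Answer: 270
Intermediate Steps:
B(n, s) = n⁻²
3*((-18*(-20))*B(-2, 2 + 5)) = 3*(-18*(-20)/(-2)²) = 3*(360*(¼)) = 3*90 = 270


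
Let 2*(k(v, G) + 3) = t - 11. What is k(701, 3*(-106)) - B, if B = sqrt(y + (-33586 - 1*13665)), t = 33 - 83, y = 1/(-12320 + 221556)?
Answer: -67/2 - I*sqrt(1789476452535)/6154 ≈ -33.5 - 217.37*I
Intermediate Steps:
y = 1/209236 ≈ 4.7793e-6
t = -50
k(v, G) = -67/2 (k(v, G) = -3 + (-50 - 11)/2 = -3 + (1/2)*(-61) = -3 - 61/2 = -67/2)
B = I*sqrt(1789476452535)/6154 (B = sqrt(1/209236 + (-33586 - 1*13665)) = sqrt(1/209236 + (-33586 - 13665)) = sqrt(1/209236 - 47251) = sqrt(-9886610235/209236) = I*sqrt(1789476452535)/6154 ≈ 217.37*I)
k(701, 3*(-106)) - B = -67/2 - I*sqrt(1789476452535)/6154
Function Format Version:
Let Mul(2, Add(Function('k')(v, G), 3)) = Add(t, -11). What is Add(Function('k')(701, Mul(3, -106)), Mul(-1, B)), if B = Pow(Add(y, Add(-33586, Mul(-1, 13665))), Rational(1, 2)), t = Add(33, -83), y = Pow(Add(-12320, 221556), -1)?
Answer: Add(Rational(-67, 2), Mul(Rational(-1, 6154), I, Pow(1789476452535, Rational(1, 2)))) ≈ Add(-33.500, Mul(-217.37, I))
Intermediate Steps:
y = Rational(1, 209236) (y = Pow(209236, -1) = Rational(1, 209236) ≈ 4.7793e-6)
t = -50
Function('k')(v, G) = Rational(-67, 2) (Function('k')(v, G) = Add(-3, Mul(Rational(1, 2), Add(-50, -11))) = Add(-3, Mul(Rational(1, 2), -61)) = Add(-3, Rational(-61, 2)) = Rational(-67, 2))
B = Mul(Rational(1, 6154), I, Pow(1789476452535, Rational(1, 2))) (B = Pow(Add(Rational(1, 209236), Add(-33586, Mul(-1, 13665))), Rational(1, 2)) = Pow(Add(Rational(1, 209236), Add(-33586, -13665)), Rational(1, 2)) = Pow(Add(Rational(1, 209236), -47251), Rational(1, 2)) = Pow(Rational(-9886610235, 209236), Rational(1, 2)) = Mul(Rational(1, 6154), I, Pow(1789476452535, Rational(1, 2))) ≈ Mul(217.37, I))
Add(Function('k')(701, Mul(3, -106)), Mul(-1, B)) = Add(Rational(-67, 2), Mul(-1, Mul(Rational(1, 6154), I, Pow(1789476452535, Rational(1, 2))))) = Add(Rational(-67, 2), Mul(Rational(-1, 6154), I, Pow(1789476452535, Rational(1, 2))))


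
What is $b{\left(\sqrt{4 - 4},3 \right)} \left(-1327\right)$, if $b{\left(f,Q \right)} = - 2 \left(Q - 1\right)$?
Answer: $5308$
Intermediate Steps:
$b{\left(f,Q \right)} = 2 - 2 Q$ ($b{\left(f,Q \right)} = - 2 \left(-1 + Q\right) = 2 - 2 Q$)
$b{\left(\sqrt{4 - 4},3 \right)} \left(-1327\right) = \left(2 - 6\right) \left(-1327\right) = \left(-4\right) \left(-1327\right) = 5308$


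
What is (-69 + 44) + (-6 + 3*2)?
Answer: -25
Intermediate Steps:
(-69 + 44) + (-6 + 3*2) = -25 + (-6 + 6) = -25 + 0 = -25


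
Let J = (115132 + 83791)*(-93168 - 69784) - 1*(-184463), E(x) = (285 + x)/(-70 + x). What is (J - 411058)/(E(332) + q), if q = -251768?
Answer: 8492763350242/65962599 ≈ 1.2875e+5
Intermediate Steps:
E(x) = (285 + x)/(-70 + x)
J = -32414716233 (J = 198923*(-162952) + 184463 = -32414900696 + 184463 = -32414716233)
(J - 411058)/(E(332) + q) = (-32414716233 - 411058)/((285 + 332)/(-70 + 332) - 251768) = -32415127291/(617/262 - 251768) = -32415127291/(-65962599/262) = -32415127291*(-262/65962599) = 8492763350242/65962599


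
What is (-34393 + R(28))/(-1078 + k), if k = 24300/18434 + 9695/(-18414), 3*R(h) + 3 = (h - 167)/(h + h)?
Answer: 163451492982063/5119121562212 ≈ 31.930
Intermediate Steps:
R(h) = -1 + (-167 + h)/(6*h) (R(h) = -1 + ((h - 167)/(h + h))/3 = -1 + ((-167 + h)/((2*h)))/3 = -1 + ((-167 + h)*(1/(2*h)))/3 = -1 + ((-167 + h)/(2*h))/3 = -1 + (-167 + h)/(6*h))
k = 134371285/169721838 (k = 24300*(1/18434) + 9695*(-1/18414) = 12150/9217 - 9695/18414 = 134371285/169721838 ≈ 0.79171)
(-34393 + R(28))/(-1078 + k) = (-34393 + (⅙)*(-167 - 5*28)/28)/(-1078 + 134371285/169721838) = (-34393 + (⅙)*(1/28)*(-167 - 140))/(-182825770079/169721838) = (-34393 + (⅙)*(1/28)*(-307))*(-169721838/182825770079) = (-34393 - 307/168)*(-169721838/182825770079) = -5778331/168*(-169721838/182825770079) = 163451492982063/5119121562212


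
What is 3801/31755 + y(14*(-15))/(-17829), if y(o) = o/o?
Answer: 22578758/188719965 ≈ 0.11964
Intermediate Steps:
y(o) = 1
3801/31755 + y(14*(-15))/(-17829) = 3801/31755 + 1/(-17829) = 3801*(1/31755) + 1*(-1/17829) = 1267/10585 - 1/17829 = 22578758/188719965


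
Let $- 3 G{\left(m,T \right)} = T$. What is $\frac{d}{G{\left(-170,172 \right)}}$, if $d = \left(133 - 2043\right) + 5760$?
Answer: $- \frac{5775}{86} \approx -67.151$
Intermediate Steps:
$d = 3850$ ($d = -1910 + 5760 = 3850$)
$G{\left(m,T \right)} = - \frac{T}{3}$
$\frac{d}{G{\left(-170,172 \right)}} = \frac{3850}{\left(- \frac{1}{3}\right) 172} = \frac{3850}{- \frac{172}{3}} = 3850 \left(- \frac{3}{172}\right) = - \frac{5775}{86}$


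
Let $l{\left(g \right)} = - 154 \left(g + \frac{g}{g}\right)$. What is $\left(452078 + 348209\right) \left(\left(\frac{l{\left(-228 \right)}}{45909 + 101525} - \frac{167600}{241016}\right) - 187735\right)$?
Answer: $- \frac{47666972539805684962}{317267437} \approx -1.5024 \cdot 10^{11}$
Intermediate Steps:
$l{\left(g \right)} = -154 - 154 g$ ($l{\left(g \right)} = - 154 \left(g + 1\right) = - 154 \left(1 + g\right) = -154 - 154 g$)
$\left(452078 + 348209\right) \left(\left(\frac{l{\left(-228 \right)}}{45909 + 101525} - \frac{167600}{241016}\right) - 187735\right) = \left(452078 + 348209\right) \left(\left(\frac{-154 - -35112}{45909 + 101525} - \frac{167600}{241016}\right) - 187735\right) = 800287 \left(\left(\frac{-154 + 35112}{147434} - \frac{20950}{30127}\right) - 187735\right) = 800287 \left(\left(34958 \cdot \frac{1}{147434} - \frac{20950}{30127}\right) - 187735\right) = 800287 \left(\left(\frac{2497}{10531} - \frac{20950}{30127}\right) - 187735\right) = 800287 \left(- \frac{145397331}{317267437} - 187735\right) = 800287 \left(- \frac{59562347682526}{317267437}\right) = - \frac{47666972539805684962}{317267437}$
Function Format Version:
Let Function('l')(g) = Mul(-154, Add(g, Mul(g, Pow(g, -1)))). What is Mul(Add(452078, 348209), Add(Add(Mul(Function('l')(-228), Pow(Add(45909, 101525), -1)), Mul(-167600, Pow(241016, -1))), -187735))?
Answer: Rational(-47666972539805684962, 317267437) ≈ -1.5024e+11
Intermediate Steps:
Function('l')(g) = Add(-154, Mul(-154, g)) (Function('l')(g) = Mul(-154, Add(g, 1)) = Mul(-154, Add(1, g)) = Add(-154, Mul(-154, g)))
Mul(Add(452078, 348209), Add(Add(Mul(Function('l')(-228), Pow(Add(45909, 101525), -1)), Mul(-167600, Pow(241016, -1))), -187735)) = Mul(Add(452078, 348209), Add(Add(Mul(Add(-154, Mul(-154, -228)), Pow(Add(45909, 101525), -1)), Mul(-167600, Pow(241016, -1))), -187735)) = Mul(800287, Add(Add(Mul(Add(-154, 35112), Pow(147434, -1)), Mul(-167600, Rational(1, 241016))), -187735)) = Mul(800287, Add(Add(Mul(34958, Rational(1, 147434)), Rational(-20950, 30127)), -187735)) = Mul(800287, Add(Add(Rational(2497, 10531), Rational(-20950, 30127)), -187735)) = Mul(800287, Add(Rational(-145397331, 317267437), -187735)) = Mul(800287, Rational(-59562347682526, 317267437)) = Rational(-47666972539805684962, 317267437)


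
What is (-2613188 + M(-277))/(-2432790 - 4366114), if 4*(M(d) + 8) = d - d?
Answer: 653299/1699726 ≈ 0.38436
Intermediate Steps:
M(d) = -8 (M(d) = -8 + (d - d)/4 = -8 + (1/4)*0 = -8 + 0 = -8)
(-2613188 + M(-277))/(-2432790 - 4366114) = (-2613188 - 8)/(-2432790 - 4366114) = -2613196/(-6798904) = -2613196*(-1/6798904) = 653299/1699726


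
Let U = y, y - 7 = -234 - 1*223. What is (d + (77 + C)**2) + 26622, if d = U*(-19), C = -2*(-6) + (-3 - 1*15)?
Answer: 40213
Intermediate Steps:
y = -450 (y = 7 + (-234 - 1*223) = 7 + (-234 - 223) = 7 - 457 = -450)
U = -450
C = -6 (C = 12 + (-3 - 15) = 12 - 18 = -6)
d = 8550 (d = -450*(-19) = 8550)
(d + (77 + C)**2) + 26622 = (8550 + (77 - 6)**2) + 26622 = (8550 + 71**2) + 26622 = (8550 + 5041) + 26622 = 13591 + 26622 = 40213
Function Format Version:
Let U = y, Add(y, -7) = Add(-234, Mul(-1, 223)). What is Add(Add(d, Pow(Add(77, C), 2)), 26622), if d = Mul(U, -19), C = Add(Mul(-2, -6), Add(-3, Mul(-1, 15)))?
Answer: 40213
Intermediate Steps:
y = -450 (y = Add(7, Add(-234, Mul(-1, 223))) = Add(7, Add(-234, -223)) = Add(7, -457) = -450)
U = -450
C = -6 (C = Add(12, Add(-3, -15)) = Add(12, -18) = -6)
d = 8550 (d = Mul(-450, -19) = 8550)
Add(Add(d, Pow(Add(77, C), 2)), 26622) = Add(Add(8550, Pow(Add(77, -6), 2)), 26622) = Add(Add(8550, Pow(71, 2)), 26622) = Add(Add(8550, 5041), 26622) = Add(13591, 26622) = 40213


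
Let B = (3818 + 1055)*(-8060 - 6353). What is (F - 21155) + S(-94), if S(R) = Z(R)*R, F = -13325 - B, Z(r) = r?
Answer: 70208905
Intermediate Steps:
B = -70234549 (B = 4873*(-14413) = -70234549)
F = 70221224 (F = -13325 - 1*(-70234549) = -13325 + 70234549 = 70221224)
S(R) = R² (S(R) = R*R = R²)
(F - 21155) + S(-94) = (70221224 - 21155) + (-94)² = 70200069 + 8836 = 70208905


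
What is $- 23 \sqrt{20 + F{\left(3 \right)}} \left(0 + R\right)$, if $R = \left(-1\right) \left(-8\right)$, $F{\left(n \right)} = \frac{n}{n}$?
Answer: $- 184 \sqrt{21} \approx -843.19$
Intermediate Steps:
$F{\left(n \right)} = 1$
$R = 8$
$- 23 \sqrt{20 + F{\left(3 \right)}} \left(0 + R\right) = - 23 \sqrt{20 + 1} \left(0 + 8\right) = - 23 \sqrt{21} \cdot 8 = - 184 \sqrt{21}$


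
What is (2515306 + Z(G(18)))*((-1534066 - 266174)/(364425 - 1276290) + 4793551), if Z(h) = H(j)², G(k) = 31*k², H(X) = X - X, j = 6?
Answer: 732972440218285242/60791 ≈ 1.2057e+13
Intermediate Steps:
H(X) = 0
Z(h) = 0 (Z(h) = 0² = 0)
(2515306 + Z(G(18)))*((-1534066 - 266174)/(364425 - 1276290) + 4793551) = (2515306 + 0)*((-1534066 - 266174)/(364425 - 1276290) + 4793551) = 2515306*(-1800240/(-911865) + 4793551) = 2515306*(-1800240*(-1/911865) + 4793551) = 2515306*(120016/60791 + 4793551) = 2515306*(291404878857/60791) = 732972440218285242/60791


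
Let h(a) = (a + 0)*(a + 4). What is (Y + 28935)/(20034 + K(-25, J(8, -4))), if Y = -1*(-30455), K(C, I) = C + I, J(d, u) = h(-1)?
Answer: 29695/10003 ≈ 2.9686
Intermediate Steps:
h(a) = a*(4 + a)
J(d, u) = -3 (J(d, u) = -(4 - 1) = -1*3 = -3)
Y = 30455
(Y + 28935)/(20034 + K(-25, J(8, -4))) = (30455 + 28935)/(20034 + (-25 - 3)) = 59390/(20034 - 28) = 59390/20006 = 59390*(1/20006) = 29695/10003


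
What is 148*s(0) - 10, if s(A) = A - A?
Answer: -10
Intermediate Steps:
s(A) = 0
148*s(0) - 10 = 148*0 - 10 = 0 - 10 = -10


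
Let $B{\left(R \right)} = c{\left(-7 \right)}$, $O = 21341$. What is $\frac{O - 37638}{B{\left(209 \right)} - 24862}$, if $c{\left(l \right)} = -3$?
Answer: $\frac{16297}{24865} \approx 0.65542$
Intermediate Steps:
$B{\left(R \right)} = -3$
$\frac{O - 37638}{B{\left(209 \right)} - 24862} = \frac{21341 - 37638}{-3 - 24862} = - \frac{16297}{-24865} = \left(-16297\right) \left(- \frac{1}{24865}\right) = \frac{16297}{24865}$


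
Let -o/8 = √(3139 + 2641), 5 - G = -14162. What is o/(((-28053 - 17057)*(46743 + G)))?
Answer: 68*√5/686912525 ≈ 2.2136e-7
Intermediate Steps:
G = 14167 (G = 5 - 1*(-14162) = 5 + 14162 = 14167)
o = -272*√5 (o = -8*√(3139 + 2641) = -272*√5 ≈ -608.21)
o/(((-28053 - 17057)*(46743 + G))) = (-272*√5)/(((-28053 - 17057)*(46743 + 14167))) = (-272*√5)/((-45110*60910)) = -272*√5/(-2747650100) = -272*√5*(-1/2747650100) = 68*√5/686912525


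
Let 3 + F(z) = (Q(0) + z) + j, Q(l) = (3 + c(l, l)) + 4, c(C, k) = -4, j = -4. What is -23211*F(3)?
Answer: 23211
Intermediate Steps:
Q(l) = 3 (Q(l) = (3 - 4) + 4 = -1 + 4 = 3)
F(z) = -4 + z (F(z) = -3 + ((3 + z) - 4) = -3 + (-1 + z) = -4 + z)
-23211*F(3) = -23211*(-4 + 3) = -23211*(-1) = 23211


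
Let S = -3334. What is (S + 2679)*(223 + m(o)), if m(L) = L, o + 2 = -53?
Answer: -110040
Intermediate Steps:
o = -55 (o = -2 - 53 = -55)
(S + 2679)*(223 + m(o)) = (-3334 + 2679)*(223 - 55) = -655*168 = -110040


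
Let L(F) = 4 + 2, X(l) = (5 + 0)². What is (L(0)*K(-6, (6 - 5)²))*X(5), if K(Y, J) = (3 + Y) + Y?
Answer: -1350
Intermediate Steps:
K(Y, J) = 3 + 2*Y
X(l) = 25 (X(l) = 5² = 25)
L(F) = 6
(L(0)*K(-6, (6 - 5)²))*X(5) = (6*(3 + 2*(-6)))*25 = (6*(3 - 12))*25 = (6*(-9))*25 = -54*25 = -1350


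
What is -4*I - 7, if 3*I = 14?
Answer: -77/3 ≈ -25.667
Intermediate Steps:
I = 14/3 (I = (⅓)*14 = 14/3 ≈ 4.6667)
-4*I - 7 = -4*14/3 - 7 = -56/3 - 7 = -77/3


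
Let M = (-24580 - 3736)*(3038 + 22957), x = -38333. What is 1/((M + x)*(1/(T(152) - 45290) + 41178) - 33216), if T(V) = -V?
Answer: -45442/1377422042926639747 ≈ -3.2991e-14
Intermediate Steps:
M = -736074420 (M = -28316*25995 = -736074420)
1/((M + x)*(1/(T(152) - 45290) + 41178) - 33216) = 1/((-736074420 - 38333)*(1/(-1*152 - 45290) + 41178) - 33216) = 1/(-736112753*(1/(-152 - 45290) + 41178) - 33216) = 1/(-736112753*(1/(-45442) + 41178) - 33216) = 1/(-736112753*(-1/45442 + 41178) - 33216) = 1/(-736112753*1871210675/45442 - 33216) = 1/(-1377422041417238275/45442 - 33216) = 1/(-1377422042926639747/45442) = -45442/1377422042926639747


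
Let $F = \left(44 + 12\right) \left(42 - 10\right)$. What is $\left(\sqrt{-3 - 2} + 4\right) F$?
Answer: $7168 + 1792 i \sqrt{5} \approx 7168.0 + 4007.0 i$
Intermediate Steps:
$F = 1792$ ($F = 56 \cdot 32 = 1792$)
$\left(\sqrt{-3 - 2} + 4\right) F = \left(\sqrt{-3 - 2} + 4\right) 1792 = \left(\sqrt{-5} + 4\right) 1792 = \left(i \sqrt{5} + 4\right) 1792 = \left(4 + i \sqrt{5}\right) 1792 = 7168 + 1792 i \sqrt{5}$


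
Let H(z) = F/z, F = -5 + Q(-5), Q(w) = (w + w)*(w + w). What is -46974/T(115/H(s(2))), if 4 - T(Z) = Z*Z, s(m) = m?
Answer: 2826269/112 ≈ 25235.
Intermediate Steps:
Q(w) = 4*w² (Q(w) = (2*w)*(2*w) = 4*w²)
F = 95 (F = -5 + 4*(-5)² = -5 + 4*25 = -5 + 100 = 95)
H(z) = 95/z
T(Z) = 4 - Z² (T(Z) = 4 - Z*Z = 4 - Z²)
-46974/T(115/H(s(2))) = -46974/(4 - (115/((95/2)))²) = -46974/(4 - (115/((95*(½))))²) = -46974/(4 - (115/(95/2))²) = -46974/(4 - (115*(2/95))²) = -46974/(4 - (46/19)²) = -46974/(4 - 1*2116/361) = -46974/(4 - 2116/361) = -46974/(-672/361) = -46974*(-361/672) = 2826269/112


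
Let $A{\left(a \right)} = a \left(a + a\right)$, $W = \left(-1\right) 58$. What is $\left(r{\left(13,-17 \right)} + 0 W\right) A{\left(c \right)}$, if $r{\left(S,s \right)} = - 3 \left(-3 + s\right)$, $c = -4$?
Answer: $1920$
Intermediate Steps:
$W = -58$
$r{\left(S,s \right)} = 9 - 3 s$
$A{\left(a \right)} = 2 a^{2}$ ($A{\left(a \right)} = a 2 a = 2 a^{2}$)
$\left(r{\left(13,-17 \right)} + 0 W\right) A{\left(c \right)} = \left(\left(9 - -51\right) + 0 \left(-58\right)\right) 2 \left(-4\right)^{2} = \left(\left(9 + 51\right) + 0\right) 2 \cdot 16 = \left(60 + 0\right) 32 = 60 \cdot 32 = 1920$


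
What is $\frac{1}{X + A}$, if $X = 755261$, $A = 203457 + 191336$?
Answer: $\frac{1}{1150054} \approx 8.6952 \cdot 10^{-7}$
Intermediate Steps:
$A = 394793$
$\frac{1}{X + A} = \frac{1}{755261 + 394793} = \frac{1}{1150054}$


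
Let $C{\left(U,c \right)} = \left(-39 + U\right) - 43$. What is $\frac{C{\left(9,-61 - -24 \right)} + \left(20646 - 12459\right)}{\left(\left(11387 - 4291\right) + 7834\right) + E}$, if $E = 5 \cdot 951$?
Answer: $\frac{8114}{19685} \approx 0.41219$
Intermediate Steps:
$C{\left(U,c \right)} = -82 + U$
$E = 4755$
$\frac{C{\left(9,-61 - -24 \right)} + \left(20646 - 12459\right)}{\left(\left(11387 - 4291\right) + 7834\right) + E} = \frac{\left(-82 + 9\right) + \left(20646 - 12459\right)}{\left(\left(11387 - 4291\right) + 7834\right) + 4755} = \frac{-73 + \left(20646 - 12459\right)}{\left(7096 + 7834\right) + 4755} = \frac{-73 + 8187}{14930 + 4755} = \frac{8114}{19685}$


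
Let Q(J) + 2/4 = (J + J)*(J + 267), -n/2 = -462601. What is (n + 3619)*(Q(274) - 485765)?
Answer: -351646986495/2 ≈ -1.7582e+11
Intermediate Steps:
n = 925202 (n = -2*(-462601) = 925202)
Q(J) = -½ + 2*J*(267 + J) (Q(J) = -½ + (J + J)*(J + 267) = -½ + (2*J)*(267 + J) = -½ + 2*J*(267 + J))
(n + 3619)*(Q(274) - 485765) = (925202 + 3619)*((-½ + 2*274² + 534*274) - 485765) = 928821*((-½ + 2*75076 + 146316) - 485765) = 928821*((-½ + 150152 + 146316) - 485765) = 928821*(592935/2 - 485765) = 928821*(-378595/2) = -351646986495/2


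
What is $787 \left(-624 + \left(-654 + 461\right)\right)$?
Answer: $-642979$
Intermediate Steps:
$787 \left(-624 + \left(-654 + 461\right)\right) = 787 \left(-624 - 193\right) = 787 \left(-817\right) = -642979$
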